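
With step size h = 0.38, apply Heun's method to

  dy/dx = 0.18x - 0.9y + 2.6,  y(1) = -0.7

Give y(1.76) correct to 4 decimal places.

Heun: k1 = f(x_n, y_n); k2 = f(x_n + h, y_n + h·k1); y_{n+1} = y_n + (h/2)·(k1 + k2).
x=1.000000, y=-0.700000:
  k1 = f(1.000000, -0.700000) = 3.410000
  k2 = f(1.380000, 0.595800) = 2.312180
  y ← -0.700000 + (0.38/2)·(3.410000 + 2.312180) = 0.387214
x=1.380000, y=0.387214:
  k1 = f(1.380000, 0.387214) = 2.499907
  k2 = f(1.760000, 1.337179) = 1.713339
  y ← 0.387214 + (0.38/2)·(2.499907 + 1.713339) = 1.187731
y(1.76) ≈ 1.1877

1.1877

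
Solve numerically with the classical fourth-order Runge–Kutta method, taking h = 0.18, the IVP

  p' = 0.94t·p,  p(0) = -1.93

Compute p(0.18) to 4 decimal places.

-1.9596

RK4: k1 = f(t_n, p_n); k2 = f(t_n + h/2, p_n + (h/2)·k1); k3 = f(t_n + h/2, p_n + (h/2)·k2); k4 = f(t_n + h, p_n + h·k3); p_{n+1} = p_n + (h/6)·(k1 + 2k2 + 2k3 + k4).
t=0.000000, p=-1.930000:
  k1 = f(0.000000, -1.930000) = 0.000000
  k2 = f(0.090000, -1.930000) = -0.163278
  k3 = f(0.090000, -1.944695) = -0.164521
  k4 = f(0.180000, -1.959614) = -0.331567
  p ← -1.930000 + (0.18/6)·(k1 + 2k2 + 2k3 + k4) = -1.959615
p(0.18) ≈ -1.9596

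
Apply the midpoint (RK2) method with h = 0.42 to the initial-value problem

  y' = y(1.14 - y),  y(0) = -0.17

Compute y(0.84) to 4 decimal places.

-0.5376

Midpoint: k1 = f(t_n, y_n); k2 = f(t_n + h/2, y_n + (h/2)·k1); y_{n+1} = y_n + h·k2.
t=0.000000, y=-0.170000:
  k1 = f(0.000000, -0.170000) = -0.222700
  k2 = f(0.210000, -0.216767) = -0.294102
  y ← -0.170000 + 0.42·(-0.294102) = -0.293523
t=0.420000, y=-0.293523:
  k1 = f(0.420000, -0.293523) = -0.420772
  k2 = f(0.630000, -0.381885) = -0.581185
  y ← -0.293523 + 0.42·(-0.581185) = -0.537621
y(0.84) ≈ -0.5376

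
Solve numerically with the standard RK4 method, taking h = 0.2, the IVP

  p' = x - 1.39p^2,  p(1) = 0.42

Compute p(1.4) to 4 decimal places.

0.7153

RK4: k1 = f(x_n, p_n); k2 = f(x_n + h/2, p_n + (h/2)·k1); k3 = f(x_n + h/2, p_n + (h/2)·k2); k4 = f(x_n + h, p_n + h·k3); p_{n+1} = p_n + (h/6)·(k1 + 2k2 + 2k3 + k4).
x=1.000000, p=0.420000:
  k1 = f(1.000000, 0.420000) = 0.754804
  k2 = f(1.100000, 0.495480) = 0.758754
  k3 = f(1.100000, 0.495875) = 0.758210
  k4 = f(1.200000, 0.571642) = 0.745783
  p ← 0.420000 + (0.2/6)·(k1 + 2k2 + 2k3 + k4) = 0.571150
x=1.200000, p=0.571150:
  k1 = f(1.200000, 0.571150) = 0.746564
  k2 = f(1.300000, 0.645807) = 0.720278
  k3 = f(1.300000, 0.643178) = 0.724987
  k4 = f(1.400000, 0.716148) = 0.687114
  p ← 0.571150 + (0.2/6)·(k1 + 2k2 + 2k3 + k4) = 0.715291
p(1.4) ≈ 0.7153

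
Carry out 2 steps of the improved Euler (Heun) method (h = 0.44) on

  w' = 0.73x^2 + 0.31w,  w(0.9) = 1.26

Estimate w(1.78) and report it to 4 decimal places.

Heun: k1 = f(x_n, w_n); k2 = f(x_n + h, w_n + h·k1); w_{n+1} = w_n + (h/2)·(k1 + k2).
x=0.900000, w=1.260000:
  k1 = f(0.900000, 1.260000) = 0.981900
  k2 = f(1.340000, 1.692036) = 1.835319
  w ← 1.260000 + (0.44/2)·(0.981900 + 1.835319) = 1.879788
x=1.340000, w=1.879788:
  k1 = f(1.340000, 1.879788) = 1.893522
  k2 = f(1.780000, 2.712938) = 3.153943
  w ← 1.879788 + (0.44/2)·(1.893522 + 3.153943) = 2.990231
w(1.78) ≈ 2.9902

2.9902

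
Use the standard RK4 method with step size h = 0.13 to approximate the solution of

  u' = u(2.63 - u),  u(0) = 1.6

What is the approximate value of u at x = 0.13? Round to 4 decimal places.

RK4: k1 = f(x_n, u_n); k2 = f(x_n + h/2, u_n + (h/2)·k1); k3 = f(x_n + h/2, u_n + (h/2)·k2); k4 = f(x_n + h, u_n + h·k3); u_{n+1} = u_n + (h/6)·(k1 + 2k2 + 2k3 + k4).
x=0.000000, u=1.600000:
  k1 = f(0.000000, 1.600000) = 1.648000
  k2 = f(0.065000, 1.707120) = 1.575467
  k3 = f(0.065000, 1.702405) = 1.579142
  k4 = f(0.130000, 1.805288) = 1.488842
  u ← 1.600000 + (0.13/6)·(k1 + 2k2 + 2k3 + k4) = 1.804665
u(0.13) ≈ 1.8047

1.8047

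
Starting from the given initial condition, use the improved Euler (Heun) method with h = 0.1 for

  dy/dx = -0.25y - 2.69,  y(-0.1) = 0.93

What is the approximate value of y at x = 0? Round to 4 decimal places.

Heun: k1 = f(x_n, y_n); k2 = f(x_n + h, y_n + h·k1); y_{n+1} = y_n + (h/2)·(k1 + k2).
x=-0.100000, y=0.930000:
  k1 = f(-0.100000, 0.930000) = -2.922500
  k2 = f(0.000000, 0.637750) = -2.849438
  y ← 0.930000 + (0.1/2)·(-2.922500 + (-2.849438)) = 0.641403
y(0) ≈ 0.6414

0.6414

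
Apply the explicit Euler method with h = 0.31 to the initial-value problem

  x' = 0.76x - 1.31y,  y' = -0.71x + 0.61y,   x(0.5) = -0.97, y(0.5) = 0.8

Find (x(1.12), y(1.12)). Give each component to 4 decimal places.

Euler on (x,y): x_{n+1} = x_n + h·x', y_{n+1} = y_n + h·y'.
0.500000: (-0.970000, 0.800000); f=(-1.785200, 1.176700) → (-1.523412, 1.164777)
0.810000: (-1.523412, 1.164777); f=(-2.683651, 1.792136) → (-2.355344, 1.720339)
(x(1.12), y(1.12)) ≈ (-2.3553, 1.7203)

-2.3553, 1.7203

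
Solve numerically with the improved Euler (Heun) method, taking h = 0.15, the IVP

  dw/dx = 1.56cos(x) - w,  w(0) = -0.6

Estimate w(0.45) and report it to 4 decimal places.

Heun: k1 = f(x_n, w_n); k2 = f(x_n + h, w_n + h·k1); w_{n+1} = w_n + (h/2)·(k1 + k2).
x=0.000000, w=-0.600000:
  k1 = f(0.000000, -0.600000) = 2.160000
  k2 = f(0.150000, -0.276000) = 1.818483
  w ← -0.600000 + (0.15/2)·(2.160000 + 1.818483) = -0.301614
x=0.150000, w=-0.301614:
  k1 = f(0.150000, -0.301614) = 1.844097
  k2 = f(0.300000, -0.024999) = 1.515324
  w ← -0.301614 + (0.15/2)·(1.844097 + 1.515324) = -0.049657
x=0.300000, w=-0.049657:
  k1 = f(0.300000, -0.049657) = 1.539982
  k2 = f(0.450000, 0.181340) = 1.223357
  w ← -0.049657 + (0.15/2)·(1.539982 + 1.223357) = 0.157593
w(0.45) ≈ 0.1576

0.1576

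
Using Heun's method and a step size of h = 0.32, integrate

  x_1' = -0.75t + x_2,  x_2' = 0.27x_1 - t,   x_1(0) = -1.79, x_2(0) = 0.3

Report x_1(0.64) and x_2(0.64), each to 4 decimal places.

-1.8816, -0.2091

Heun on (x_1,x_2): k1 = f(t_n, state_n); k2 = f(t_n + h, state_n + h·k1); state_{n+1} = state_n + (h/2)·(k1 + k2).
0.000000: (-1.790000, 0.300000)
  k1 = (0.300000, -0.483300)
  predictor → (-1.694000, 0.145344)
  k2 = (-0.094656, -0.777380)
  → (-1.757145, 0.098291)
0.320000: (-1.757145, 0.098291)
  k1 = (-0.141709, -0.794429)
  predictor → (-1.802492, -0.155926)
  k2 = (-0.635926, -1.126673)
  → (-1.881567, -0.209085)
(x_1(0.64), x_2(0.64)) ≈ (-1.8816, -0.2091)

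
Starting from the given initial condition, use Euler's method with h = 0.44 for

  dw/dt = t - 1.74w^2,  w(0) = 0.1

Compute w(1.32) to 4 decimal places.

Euler: w_{n+1} = w_n + h·f(t_n, w_n).
t=0.000000, w=0.100000: f=-0.017400 → w ← 0.100000 + 0.44·(-0.017400) = 0.092344
t=0.440000, w=0.092344: f=0.425162 → w ← 0.092344 + 0.44·0.425162 = 0.279415
t=0.880000, w=0.279415: f=0.744153 → w ← 0.279415 + 0.44·0.744153 = 0.606843
w(1.32) ≈ 0.6068

0.6068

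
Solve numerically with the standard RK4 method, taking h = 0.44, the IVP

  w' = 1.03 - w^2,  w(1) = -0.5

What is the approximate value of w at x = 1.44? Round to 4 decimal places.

-0.0944

RK4: k1 = f(x_n, w_n); k2 = f(x_n + h/2, w_n + (h/2)·k1); k3 = f(x_n + h/2, w_n + (h/2)·k2); k4 = f(x_n + h, w_n + h·k3); w_{n+1} = w_n + (h/6)·(k1 + 2k2 + 2k3 + k4).
x=1.000000, w=-0.500000:
  k1 = f(1.000000, -0.500000) = 0.780000
  k2 = f(1.220000, -0.328400) = 0.922153
  k3 = f(1.220000, -0.297126) = 0.941716
  k4 = f(1.440000, -0.085645) = 1.022665
  w ← -0.500000 + (0.44/6)·(k1 + 2k2 + 2k3 + k4) = -0.094437
w(1.44) ≈ -0.0944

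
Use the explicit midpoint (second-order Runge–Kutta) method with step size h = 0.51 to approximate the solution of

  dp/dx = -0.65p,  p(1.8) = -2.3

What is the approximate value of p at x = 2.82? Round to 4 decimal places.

-1.2038

Midpoint: k1 = f(x_n, p_n); k2 = f(x_n + h/2, p_n + (h/2)·k1); p_{n+1} = p_n + h·k2.
x=1.800000, p=-2.300000:
  k1 = f(1.800000, -2.300000) = 1.495000
  k2 = f(2.055000, -1.918775) = 1.247204
  p ← -2.300000 + 0.51·1.247204 = -1.663926
x=2.310000, p=-1.663926:
  k1 = f(2.310000, -1.663926) = 1.081552
  k2 = f(2.565000, -1.388130) = 0.902285
  p ← -1.663926 + 0.51·0.902285 = -1.203761
p(2.82) ≈ -1.2038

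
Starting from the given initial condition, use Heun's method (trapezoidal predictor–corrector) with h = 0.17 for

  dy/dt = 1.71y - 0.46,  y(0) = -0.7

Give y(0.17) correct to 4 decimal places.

-1.0226

Heun: k1 = f(t_n, y_n); k2 = f(t_n + h, y_n + h·k1); y_{n+1} = y_n + (h/2)·(k1 + k2).
t=0.000000, y=-0.700000:
  k1 = f(0.000000, -0.700000) = -1.657000
  k2 = f(0.170000, -0.981690) = -2.138690
  y ← -0.700000 + (0.17/2)·(-1.657000 + (-2.138690)) = -1.022634
y(0.17) ≈ -1.0226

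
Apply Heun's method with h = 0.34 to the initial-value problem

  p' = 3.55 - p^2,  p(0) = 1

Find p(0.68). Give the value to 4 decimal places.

Heun: k1 = f(t_n, p_n); k2 = f(t_n + h, p_n + h·k1); p_{n+1} = p_n + (h/2)·(k1 + k2).
t=0.000000, p=1.000000:
  k1 = f(0.000000, 1.000000) = 2.550000
  k2 = f(0.340000, 1.867000) = 0.064311
  p ← 1.000000 + (0.34/2)·(2.550000 + 0.064311) = 1.444433
t=0.340000, p=1.444433:
  k1 = f(0.340000, 1.444433) = 1.463614
  k2 = f(0.680000, 1.942062) = -0.221603
  p ← 1.444433 + (0.34/2)·(1.463614 + (-0.221603)) = 1.655575
p(0.68) ≈ 1.6556

1.6556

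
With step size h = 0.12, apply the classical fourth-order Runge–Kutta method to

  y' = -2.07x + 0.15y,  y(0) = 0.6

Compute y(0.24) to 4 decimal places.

RK4: k1 = f(x_n, y_n); k2 = f(x_n + h/2, y_n + (h/2)·k1); k3 = f(x_n + h/2, y_n + (h/2)·k2); k4 = f(x_n + h, y_n + h·k3); y_{n+1} = y_n + (h/6)·(k1 + 2k2 + 2k3 + k4).
x=0.000000, y=0.600000:
  k1 = f(0.000000, 0.600000) = 0.090000
  k2 = f(0.060000, 0.605400) = -0.033390
  k3 = f(0.060000, 0.597997) = -0.034501
  k4 = f(0.120000, 0.595860) = -0.159021
  y ← 0.600000 + (0.12/6)·(k1 + 2k2 + 2k3 + k4) = 0.595904
x=0.120000, y=0.595904:
  k1 = f(0.120000, 0.595904) = -0.159014
  k2 = f(0.180000, 0.586363) = -0.284646
  k3 = f(0.180000, 0.578825) = -0.285776
  k4 = f(0.240000, 0.561611) = -0.412558
  y ← 0.595904 + (0.12/6)·(k1 + 2k2 + 2k3 + k4) = 0.561656
y(0.24) ≈ 0.5617

0.5617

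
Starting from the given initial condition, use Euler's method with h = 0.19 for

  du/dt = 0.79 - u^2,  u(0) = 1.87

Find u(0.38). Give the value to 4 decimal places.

Euler: u_{n+1} = u_n + h·f(t_n, u_n).
t=0.000000, u=1.870000: f=-2.706900 → u ← 1.870000 + 0.19·(-2.706900) = 1.355689
t=0.190000, u=1.355689: f=-1.047893 → u ← 1.355689 + 0.19·(-1.047893) = 1.156589
u(0.38) ≈ 1.1566

1.1566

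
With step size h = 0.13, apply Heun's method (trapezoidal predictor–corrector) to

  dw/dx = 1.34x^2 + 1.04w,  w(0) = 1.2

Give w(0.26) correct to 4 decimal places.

Heun: k1 = f(x_n, w_n); k2 = f(x_n + h, w_n + h·k1); w_{n+1} = w_n + (h/2)·(k1 + k2).
x=0.000000, w=1.200000:
  k1 = f(0.000000, 1.200000) = 1.248000
  k2 = f(0.130000, 1.362240) = 1.439376
  w ← 1.200000 + (0.13/2)·(1.248000 + 1.439376) = 1.374679
x=0.130000, w=1.374679:
  k1 = f(0.130000, 1.374679) = 1.452313
  k2 = f(0.260000, 1.563480) = 1.716603
  w ← 1.374679 + (0.13/2)·(1.452313 + 1.716603) = 1.580659
w(0.26) ≈ 1.5807

1.5807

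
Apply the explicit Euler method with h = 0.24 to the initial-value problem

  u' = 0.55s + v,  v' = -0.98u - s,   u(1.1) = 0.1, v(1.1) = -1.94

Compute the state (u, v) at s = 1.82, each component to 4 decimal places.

-0.9689, -2.7405

Euler on (u,v): u_{n+1} = u_n + h·u', v_{n+1} = v_n + h·v'.
1.100000: (0.100000, -1.940000); f=(-1.335000, -1.198000) → (-0.220400, -2.227520)
1.340000: (-0.220400, -2.227520); f=(-1.490520, -1.124008) → (-0.578125, -2.497282)
1.580000: (-0.578125, -2.497282); f=(-1.628282, -1.013438) → (-0.968912, -2.740507)
(u(1.82), v(1.82)) ≈ (-0.9689, -2.7405)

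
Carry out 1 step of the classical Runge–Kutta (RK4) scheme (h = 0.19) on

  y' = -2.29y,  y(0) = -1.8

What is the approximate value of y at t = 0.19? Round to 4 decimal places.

-1.1652

RK4: k1 = f(t_n, y_n); k2 = f(t_n + h/2, y_n + (h/2)·k1); k3 = f(t_n + h/2, y_n + (h/2)·k2); k4 = f(t_n + h, y_n + h·k3); y_{n+1} = y_n + (h/6)·(k1 + 2k2 + 2k3 + k4).
t=0.000000, y=-1.800000:
  k1 = f(0.000000, -1.800000) = 4.122000
  k2 = f(0.095000, -1.408410) = 3.225259
  k3 = f(0.095000, -1.493600) = 3.420345
  k4 = f(0.190000, -1.150134) = 2.633808
  y ← -1.800000 + (0.19/6)·(k1 + 2k2 + 2k3 + k4) = -1.165178
y(0.19) ≈ -1.1652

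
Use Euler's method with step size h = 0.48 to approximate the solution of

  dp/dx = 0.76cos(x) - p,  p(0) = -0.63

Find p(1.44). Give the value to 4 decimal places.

0.3875

Euler: p_{n+1} = p_n + h·f(x_n, p_n).
x=0.000000, p=-0.630000: f=1.390000 → p ← -0.630000 + 0.48·1.390000 = 0.037200
x=0.480000, p=0.037200: f=0.636916 → p ← 0.037200 + 0.48·0.636916 = 0.342920
x=0.960000, p=0.342920: f=0.092955 → p ← 0.342920 + 0.48·0.092955 = 0.387538
p(1.44) ≈ 0.3875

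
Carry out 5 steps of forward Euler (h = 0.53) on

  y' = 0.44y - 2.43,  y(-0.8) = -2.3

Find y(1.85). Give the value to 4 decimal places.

-16.7886

Euler: y_{n+1} = y_n + h·f(x_n, y_n).
x=-0.800000, y=-2.300000: f=-3.442000 → y ← -2.300000 + 0.53·(-3.442000) = -4.124260
x=-0.270000, y=-4.124260: f=-4.244674 → y ← -4.124260 + 0.53·(-4.244674) = -6.373937
x=0.260000, y=-6.373937: f=-5.234532 → y ← -6.373937 + 0.53·(-5.234532) = -9.148240
x=0.790000, y=-9.148240: f=-6.455225 → y ← -9.148240 + 0.53·(-6.455225) = -12.569509
x=1.320000, y=-12.569509: f=-7.960584 → y ← -12.569509 + 0.53·(-7.960584) = -16.788619
y(1.85) ≈ -16.7886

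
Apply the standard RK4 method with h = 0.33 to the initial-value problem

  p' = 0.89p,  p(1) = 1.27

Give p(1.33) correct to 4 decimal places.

RK4: k1 = f(t_n, p_n); k2 = f(t_n + h/2, p_n + (h/2)·k1); k3 = f(t_n + h/2, p_n + (h/2)·k2); k4 = f(t_n + h, p_n + h·k3); p_{n+1} = p_n + (h/6)·(k1 + 2k2 + 2k3 + k4).
t=1.000000, p=1.270000:
  k1 = f(1.000000, 1.270000) = 1.130300
  k2 = f(1.165000, 1.456500) = 1.296285
  k3 = f(1.165000, 1.483887) = 1.320659
  k4 = f(1.330000, 1.705818) = 1.518178
  p ← 1.270000 + (0.33/6)·(k1 + 2k2 + 2k3 + k4) = 1.703530
p(1.33) ≈ 1.7035

1.7035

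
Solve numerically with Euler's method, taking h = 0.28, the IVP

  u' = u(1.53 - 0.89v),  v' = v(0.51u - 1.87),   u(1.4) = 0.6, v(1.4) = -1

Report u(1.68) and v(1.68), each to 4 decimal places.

Euler on (u,v): u_{n+1} = u_n + h·u', v_{n+1} = v_n + h·v'.
1.400000: (0.600000, -1.000000); f=(1.452000, 1.564000) → (1.006560, -0.562080)
(u(1.68), v(1.68)) ≈ (1.0066, -0.5621)

1.0066, -0.5621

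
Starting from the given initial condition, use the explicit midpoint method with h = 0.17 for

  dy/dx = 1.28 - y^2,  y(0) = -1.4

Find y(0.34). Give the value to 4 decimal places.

-1.7819

Midpoint: k1 = f(x_n, y_n); k2 = f(x_n + h/2, y_n + (h/2)·k1); y_{n+1} = y_n + h·k2.
x=0.000000, y=-1.400000:
  k1 = f(0.000000, -1.400000) = -0.680000
  k2 = f(0.085000, -1.457800) = -0.845181
  y ← -1.400000 + 0.17·(-0.845181) = -1.543681
x=0.170000, y=-1.543681:
  k1 = f(0.170000, -1.543681) = -1.102950
  k2 = f(0.255000, -1.637432) = -1.401182
  y ← -1.543681 + 0.17·(-1.401182) = -1.781882
y(0.34) ≈ -1.7819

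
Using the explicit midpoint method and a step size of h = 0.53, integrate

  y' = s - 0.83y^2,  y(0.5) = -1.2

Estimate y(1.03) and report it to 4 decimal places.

-1.6374

Midpoint: k1 = f(s_n, y_n); k2 = f(s_n + h/2, y_n + (h/2)·k1); y_{n+1} = y_n + h·k2.
s=0.500000, y=-1.200000:
  k1 = f(0.500000, -1.200000) = -0.695200
  k2 = f(0.765000, -1.384228) = -0.825352
  y ← -1.200000 + 0.53·(-0.825352) = -1.637437
y(1.03) ≈ -1.6374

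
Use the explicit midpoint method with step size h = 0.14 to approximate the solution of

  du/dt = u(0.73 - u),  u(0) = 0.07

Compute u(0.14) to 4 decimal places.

Midpoint: k1 = f(t_n, u_n); k2 = f(t_n + h/2, u_n + (h/2)·k1); u_{n+1} = u_n + h·k2.
t=0.000000, u=0.070000:
  k1 = f(0.000000, 0.070000) = 0.046200
  k2 = f(0.070000, 0.073234) = 0.048098
  u ← 0.070000 + 0.14·0.048098 = 0.076734
u(0.14) ≈ 0.0767

0.0767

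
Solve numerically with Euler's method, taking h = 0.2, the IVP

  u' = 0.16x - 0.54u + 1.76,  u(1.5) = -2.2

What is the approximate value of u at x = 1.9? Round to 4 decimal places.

Euler: u_{n+1} = u_n + h·f(x_n, u_n).
x=1.500000, u=-2.200000: f=3.188000 → u ← -2.200000 + 0.2·3.188000 = -1.562400
x=1.700000, u=-1.562400: f=2.875696 → u ← -1.562400 + 0.2·2.875696 = -0.987261
u(1.9) ≈ -0.9873

-0.9873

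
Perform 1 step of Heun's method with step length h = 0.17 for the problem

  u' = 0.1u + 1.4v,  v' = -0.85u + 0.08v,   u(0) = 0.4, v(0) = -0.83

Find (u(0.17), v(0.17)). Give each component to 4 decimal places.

0.1994, -0.8858

Heun on (u,v): k1 = f(t_n, state_n); k2 = f(t_n + h, state_n + h·k1); state_{n+1} = state_n + (h/2)·(k1 + k2).
0.000000: (0.400000, -0.830000)
  k1 = (-1.122000, -0.406400)
  predictor → (0.209260, -0.899088)
  k2 = (-1.237797, -0.249798)
  → (0.199417, -0.885777)
(u(0.17), v(0.17)) ≈ (0.1994, -0.8858)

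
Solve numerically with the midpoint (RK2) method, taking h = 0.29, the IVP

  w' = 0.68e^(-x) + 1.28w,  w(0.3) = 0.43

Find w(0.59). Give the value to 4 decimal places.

0.7727

Midpoint: k1 = f(x_n, w_n); k2 = f(x_n + h/2, w_n + (h/2)·k1); w_{n+1} = w_n + h·k2.
x=0.300000, w=0.430000:
  k1 = f(0.300000, 0.430000) = 1.054156
  k2 = f(0.445000, 0.582853) = 1.181812
  w ← 0.430000 + 0.29·1.181812 = 0.772725
w(0.59) ≈ 0.7727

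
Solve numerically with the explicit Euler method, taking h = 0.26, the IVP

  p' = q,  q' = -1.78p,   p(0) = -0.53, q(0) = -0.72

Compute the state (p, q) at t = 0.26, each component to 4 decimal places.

Euler on (p,q): p_{n+1} = p_n + h·p', q_{n+1} = q_n + h·q'.
0.000000: (-0.530000, -0.720000); f=(-0.720000, 0.943400) → (-0.717200, -0.474716)
(p(0.26), q(0.26)) ≈ (-0.7172, -0.4747)

-0.7172, -0.4747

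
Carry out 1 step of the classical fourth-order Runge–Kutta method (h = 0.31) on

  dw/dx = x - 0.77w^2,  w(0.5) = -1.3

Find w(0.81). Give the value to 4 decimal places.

-1.5916

RK4: k1 = f(x_n, w_n); k2 = f(x_n + h/2, w_n + (h/2)·k1); k3 = f(x_n + h/2, w_n + (h/2)·k2); k4 = f(x_n + h, w_n + h·k3); w_{n+1} = w_n + (h/6)·(k1 + 2k2 + 2k3 + k4).
x=0.500000, w=-1.300000:
  k1 = f(0.500000, -1.300000) = -0.801300
  k2 = f(0.655000, -1.424202) = -0.906829
  k3 = f(0.655000, -1.440559) = -0.942911
  k4 = f(0.810000, -1.592302) = -1.142279
  w ← -1.300000 + (0.31/6)·(k1 + 2k2 + 2k3 + k4) = -1.591558
w(0.81) ≈ -1.5916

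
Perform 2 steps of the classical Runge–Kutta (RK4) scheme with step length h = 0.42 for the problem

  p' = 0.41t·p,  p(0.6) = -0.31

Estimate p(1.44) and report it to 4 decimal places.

RK4: k1 = f(t_n, p_n); k2 = f(t_n + h/2, p_n + (h/2)·k1); k3 = f(t_n + h/2, p_n + (h/2)·k2); k4 = f(t_n + h, p_n + h·k3); p_{n+1} = p_n + (h/6)·(k1 + 2k2 + 2k3 + k4).
t=0.600000, p=-0.310000:
  k1 = f(0.600000, -0.310000) = -0.076260
  k2 = f(0.810000, -0.326015) = -0.108269
  k3 = f(0.810000, -0.332737) = -0.110502
  k4 = f(1.020000, -0.356411) = -0.149051
  p ← -0.310000 + (0.42/6)·(k1 + 2k2 + 2k3 + k4) = -0.356400
t=1.020000, p=-0.356400:
  k1 = f(1.020000, -0.356400) = -0.149046
  k2 = f(1.230000, -0.387699) = -0.195517
  k3 = f(1.230000, -0.397458) = -0.200438
  k4 = f(1.440000, -0.440584) = -0.260121
  p ← -0.356400 + (0.42/6)·(k1 + 2k2 + 2k3 + k4) = -0.440475
p(1.44) ≈ -0.4405

-0.4405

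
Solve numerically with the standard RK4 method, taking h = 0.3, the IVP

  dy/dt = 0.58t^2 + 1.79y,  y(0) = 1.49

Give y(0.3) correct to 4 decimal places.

RK4: k1 = f(t_n, y_n); k2 = f(t_n + h/2, y_n + (h/2)·k1); k3 = f(t_n + h/2, y_n + (h/2)·k2); k4 = f(t_n + h, y_n + h·k3); y_{n+1} = y_n + (h/6)·(k1 + 2k2 + 2k3 + k4).
t=0.000000, y=1.490000:
  k1 = f(0.000000, 1.490000) = 2.667100
  k2 = f(0.150000, 1.890065) = 3.396266
  k3 = f(0.150000, 1.999440) = 3.592048
  k4 = f(0.300000, 2.567614) = 4.648230
  y ← 1.490000 + (0.3/6)·(k1 + 2k2 + 2k3 + k4) = 2.554598
y(0.3) ≈ 2.5546

2.5546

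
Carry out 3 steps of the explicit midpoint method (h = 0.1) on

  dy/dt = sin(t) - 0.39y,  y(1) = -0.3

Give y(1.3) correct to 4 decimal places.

-0.0090

Midpoint: k1 = f(t_n, y_n); k2 = f(t_n + h/2, y_n + (h/2)·k1); y_{n+1} = y_n + h·k2.
t=1.000000, y=-0.300000:
  k1 = f(1.000000, -0.300000) = 0.958471
  k2 = f(1.050000, -0.252076) = 0.965733
  y ← -0.300000 + 0.1·0.965733 = -0.203427
t=1.100000, y=-0.203427:
  k1 = f(1.100000, -0.203427) = 0.970544
  k2 = f(1.150000, -0.154900) = 0.973175
  y ← -0.203427 + 0.1·0.973175 = -0.106109
t=1.200000, y=-0.106109:
  k1 = f(1.200000, -0.106109) = 0.973422
  k2 = f(1.250000, -0.057438) = 0.971385
  y ← -0.106109 + 0.1·0.971385 = -0.008971
y(1.3) ≈ -0.0090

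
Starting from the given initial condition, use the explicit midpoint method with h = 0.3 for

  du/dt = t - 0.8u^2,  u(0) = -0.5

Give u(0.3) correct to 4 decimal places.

-0.5224

Midpoint: k1 = f(t_n, u_n); k2 = f(t_n + h/2, u_n + (h/2)·k1); u_{n+1} = u_n + h·k2.
t=0.000000, u=-0.500000:
  k1 = f(0.000000, -0.500000) = -0.200000
  k2 = f(0.150000, -0.530000) = -0.074720
  u ← -0.500000 + 0.3·(-0.074720) = -0.522416
u(0.3) ≈ -0.5224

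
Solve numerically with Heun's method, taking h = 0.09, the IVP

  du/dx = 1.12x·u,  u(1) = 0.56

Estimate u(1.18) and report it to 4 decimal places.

0.6973

Heun: k1 = f(x_n, u_n); k2 = f(x_n + h, u_n + h·k1); u_{n+1} = u_n + (h/2)·(k1 + k2).
x=1.000000, u=0.560000:
  k1 = f(1.000000, 0.560000) = 0.627200
  k2 = f(1.090000, 0.616448) = 0.752560
  u ← 0.560000 + (0.09/2)·(0.627200 + 0.752560) = 0.622089
x=1.090000, u=0.622089:
  k1 = f(1.090000, 0.622089) = 0.759446
  k2 = f(1.180000, 0.690439) = 0.912485
  u ← 0.622089 + (0.09/2)·(0.759446 + 0.912485) = 0.697326
u(1.18) ≈ 0.6973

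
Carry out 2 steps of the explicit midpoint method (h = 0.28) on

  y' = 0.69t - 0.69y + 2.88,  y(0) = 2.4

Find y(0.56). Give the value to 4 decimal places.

Midpoint: k1 = f(t_n, y_n); k2 = f(t_n + h/2, y_n + (h/2)·k1); y_{n+1} = y_n + h·k2.
t=0.000000, y=2.400000:
  k1 = f(0.000000, 2.400000) = 1.224000
  k2 = f(0.140000, 2.571360) = 1.202362
  y ← 2.400000 + 0.28·1.202362 = 2.736661
t=0.280000, y=2.736661:
  k1 = f(0.280000, 2.736661) = 1.184904
  k2 = f(0.420000, 2.902548) = 1.167042
  y ← 2.736661 + 0.28·1.167042 = 3.063433
y(0.56) ≈ 3.0634

3.0634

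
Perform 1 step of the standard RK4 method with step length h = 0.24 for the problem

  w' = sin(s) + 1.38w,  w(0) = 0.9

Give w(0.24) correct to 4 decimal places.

1.2854

RK4: k1 = f(s_n, w_n); k2 = f(s_n + h/2, w_n + (h/2)·k1); k3 = f(s_n + h/2, w_n + (h/2)·k2); k4 = f(s_n + h, w_n + h·k3); w_{n+1} = w_n + (h/6)·(k1 + 2k2 + 2k3 + k4).
s=0.000000, w=0.900000:
  k1 = f(0.000000, 0.900000) = 1.242000
  k2 = f(0.120000, 1.049040) = 1.567387
  k3 = f(0.120000, 1.088086) = 1.621272
  k4 = f(0.240000, 1.289105) = 2.016668
  w ← 0.900000 + (0.24/6)·(k1 + 2k2 + 2k3 + k4) = 1.285439
w(0.24) ≈ 1.2854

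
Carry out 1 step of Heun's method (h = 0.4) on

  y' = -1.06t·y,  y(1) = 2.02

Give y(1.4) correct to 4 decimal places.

Heun: k1 = f(t_n, y_n); k2 = f(t_n + h, y_n + h·k1); y_{n+1} = y_n + (h/2)·(k1 + k2).
t=1.000000, y=2.020000:
  k1 = f(1.000000, 2.020000) = -2.141200
  k2 = f(1.400000, 1.163520) = -1.726664
  y ← 2.020000 + (0.4/2)·(-2.141200 + (-1.726664)) = 1.246427
y(1.4) ≈ 1.2464

1.2464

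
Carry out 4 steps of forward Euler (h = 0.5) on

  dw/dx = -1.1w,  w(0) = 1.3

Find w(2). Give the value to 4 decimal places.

Euler: w_{n+1} = w_n + h·f(x_n, w_n).
x=0.000000, w=1.300000: f=-1.430000 → w ← 1.300000 + 0.5·(-1.430000) = 0.585000
x=0.500000, w=0.585000: f=-0.643500 → w ← 0.585000 + 0.5·(-0.643500) = 0.263250
x=1.000000, w=0.263250: f=-0.289575 → w ← 0.263250 + 0.5·(-0.289575) = 0.118462
x=1.500000, w=0.118462: f=-0.130309 → w ← 0.118462 + 0.5·(-0.130309) = 0.053308
w(2) ≈ 0.0533

0.0533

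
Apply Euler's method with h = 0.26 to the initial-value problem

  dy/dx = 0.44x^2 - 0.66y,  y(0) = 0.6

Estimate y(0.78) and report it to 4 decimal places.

0.3784

Euler: y_{n+1} = y_n + h·f(x_n, y_n).
x=0.000000, y=0.600000: f=-0.396000 → y ← 0.600000 + 0.26·(-0.396000) = 0.497040
x=0.260000, y=0.497040: f=-0.298302 → y ← 0.497040 + 0.26·(-0.298302) = 0.419481
x=0.520000, y=0.419481: f=-0.157882 → y ← 0.419481 + 0.26·(-0.157882) = 0.378432
y(0.78) ≈ 0.3784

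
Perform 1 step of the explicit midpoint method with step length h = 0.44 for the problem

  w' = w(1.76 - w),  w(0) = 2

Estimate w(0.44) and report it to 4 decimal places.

1.8880

Midpoint: k1 = f(t_n, w_n); k2 = f(t_n + h/2, w_n + (h/2)·k1); w_{n+1} = w_n + h·k2.
t=0.000000, w=2.000000:
  k1 = f(0.000000, 2.000000) = -0.480000
  k2 = f(0.220000, 1.894400) = -0.254607
  w ← 2.000000 + 0.44·(-0.254607) = 1.887973
w(0.44) ≈ 1.8880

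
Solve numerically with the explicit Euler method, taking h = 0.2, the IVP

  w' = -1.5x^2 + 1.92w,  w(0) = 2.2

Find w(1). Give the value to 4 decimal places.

10.7061

Euler: w_{n+1} = w_n + h·f(x_n, w_n).
x=0.000000, w=2.200000: f=4.224000 → w ← 2.200000 + 0.2·4.224000 = 3.044800
x=0.200000, w=3.044800: f=5.786016 → w ← 3.044800 + 0.2·5.786016 = 4.202003
x=0.400000, w=4.202003: f=7.827846 → w ← 4.202003 + 0.2·7.827846 = 5.767572
x=0.600000, w=5.767572: f=10.533739 → w ← 5.767572 + 0.2·10.533739 = 7.874320
x=0.800000, w=7.874320: f=14.158695 → w ← 7.874320 + 0.2·14.158695 = 10.706059
w(1) ≈ 10.7061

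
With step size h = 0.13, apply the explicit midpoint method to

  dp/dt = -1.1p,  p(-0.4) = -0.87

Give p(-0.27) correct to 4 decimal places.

Midpoint: k1 = f(t_n, p_n); k2 = f(t_n + h/2, p_n + (h/2)·k1); p_{n+1} = p_n + h·k2.
t=-0.400000, p=-0.870000:
  k1 = f(-0.400000, -0.870000) = 0.957000
  k2 = f(-0.335000, -0.807795) = 0.888575
  p ← -0.870000 + 0.13·0.888575 = -0.754485
p(-0.27) ≈ -0.7545

-0.7545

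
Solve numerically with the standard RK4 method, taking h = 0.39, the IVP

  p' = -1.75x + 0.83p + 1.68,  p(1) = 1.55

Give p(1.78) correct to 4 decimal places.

2.2162

RK4: k1 = f(x_n, p_n); k2 = f(x_n + h/2, p_n + (h/2)·k1); k3 = f(x_n + h/2, p_n + (h/2)·k2); k4 = f(x_n + h, p_n + h·k3); p_{n+1} = p_n + (h/6)·(k1 + 2k2 + 2k3 + k4).
x=1.000000, p=1.550000:
  k1 = f(1.000000, 1.550000) = 1.216500
  k2 = f(1.195000, 1.787218) = 1.072141
  k3 = f(1.195000, 1.759067) = 1.048776
  k4 = f(1.390000, 1.959023) = 0.873489
  p ← 1.550000 + (0.39/6)·(k1 + 2k2 + 2k3 + k4) = 1.961568
x=1.390000, p=1.961568:
  k1 = f(1.390000, 1.961568) = 0.875602
  k2 = f(1.585000, 2.132311) = 0.676068
  k3 = f(1.585000, 2.093402) = 0.643773
  k4 = f(1.780000, 2.212640) = 0.401491
  p ← 1.961568 + (0.39/6)·(k1 + 2k2 + 2k3 + k4) = 2.216159
p(1.78) ≈ 2.2162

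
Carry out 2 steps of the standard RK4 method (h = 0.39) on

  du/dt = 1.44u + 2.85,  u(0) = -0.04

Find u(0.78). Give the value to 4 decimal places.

3.9797

RK4: k1 = f(t_n, u_n); k2 = f(t_n + h/2, u_n + (h/2)·k1); k3 = f(t_n + h/2, u_n + (h/2)·k2); k4 = f(t_n + h, u_n + h·k3); u_{n+1} = u_n + (h/6)·(k1 + 2k2 + 2k3 + k4).
t=0.000000, u=-0.040000:
  k1 = f(0.000000, -0.040000) = 2.792400
  k2 = f(0.195000, 0.504518) = 3.576506
  k3 = f(0.195000, 0.657419) = 3.796683
  k4 = f(0.390000, 1.440706) = 4.924617
  u ← -0.040000 + (0.39/6)·(k1 + 2k2 + 2k3 + k4) = 1.420121
t=0.390000, u=1.420121:
  k1 = f(0.390000, 1.420121) = 4.894974
  k2 = f(0.585000, 2.374641) = 6.269482
  k3 = f(0.585000, 2.642670) = 6.655444
  k4 = f(0.780000, 4.015744) = 8.632671
  u ← 1.420121 + (0.39/6)·(k1 + 2k2 + 2k3 + k4) = 3.979658
u(0.78) ≈ 3.9797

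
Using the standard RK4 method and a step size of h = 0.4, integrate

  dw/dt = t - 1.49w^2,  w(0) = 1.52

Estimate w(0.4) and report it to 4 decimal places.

RK4: k1 = f(t_n, w_n); k2 = f(t_n + h/2, w_n + (h/2)·k1); k3 = f(t_n + h/2, w_n + (h/2)·k2); k4 = f(t_n + h, w_n + h·k3); w_{n+1} = w_n + (h/6)·(k1 + 2k2 + 2k3 + k4).
t=0.000000, w=1.520000:
  k1 = f(0.000000, 1.520000) = -3.442496
  k2 = f(0.200000, 0.831501) = -0.830176
  k3 = f(0.200000, 1.353965) = -2.531498
  k4 = f(0.400000, 0.507401) = 0.016391
  w ← 1.520000 + (0.4/6)·(k1 + 2k2 + 2k3 + k4) = 0.843370
w(0.4) ≈ 0.8434

0.8434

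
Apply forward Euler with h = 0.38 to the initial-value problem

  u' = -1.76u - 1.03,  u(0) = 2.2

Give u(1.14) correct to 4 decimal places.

-0.4840

Euler: u_{n+1} = u_n + h·f(t_n, u_n).
t=0.000000, u=2.200000: f=-4.902000 → u ← 2.200000 + 0.38·(-4.902000) = 0.337240
t=0.380000, u=0.337240: f=-1.623542 → u ← 0.337240 + 0.38·(-1.623542) = -0.279706
t=0.760000, u=-0.279706: f=-0.537717 → u ← -0.279706 + 0.38·(-0.537717) = -0.484039
u(1.14) ≈ -0.4840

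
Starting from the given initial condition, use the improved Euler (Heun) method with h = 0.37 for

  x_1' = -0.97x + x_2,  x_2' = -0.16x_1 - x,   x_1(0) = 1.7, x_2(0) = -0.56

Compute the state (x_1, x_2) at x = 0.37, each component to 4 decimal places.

1.4078, -0.7230

Heun on (x_1,x_2): k1 = f(x_n, state_n); k2 = f(x_n + h, state_n + h·k1); state_{n+1} = state_n + (h/2)·(k1 + k2).
0.000000: (1.700000, -0.560000)
  k1 = (-0.560000, -0.272000)
  predictor → (1.492800, -0.660640)
  k2 = (-1.019540, -0.608848)
  → (1.407785, -0.722957)
(x_1(0.37), x_2(0.37)) ≈ (1.4078, -0.7230)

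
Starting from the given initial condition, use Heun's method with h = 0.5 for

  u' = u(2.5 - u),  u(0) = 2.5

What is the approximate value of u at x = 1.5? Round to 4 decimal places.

2.5000

Heun: k1 = f(x_n, u_n); k2 = f(x_n + h, u_n + h·k1); u_{n+1} = u_n + (h/2)·(k1 + k2).
x=0.000000, u=2.500000:
  k1 = f(0.000000, 2.500000) = 0.000000
  k2 = f(0.500000, 2.500000) = 0.000000
  u ← 2.500000 + (0.5/2)·(0.000000 + 0.000000) = 2.500000
x=0.500000, u=2.500000:
  k1 = f(0.500000, 2.500000) = 0.000000
  k2 = f(1.000000, 2.500000) = 0.000000
  u ← 2.500000 + (0.5/2)·(0.000000 + 0.000000) = 2.500000
x=1.000000, u=2.500000:
  k1 = f(1.000000, 2.500000) = 0.000000
  k2 = f(1.500000, 2.500000) = 0.000000
  u ← 2.500000 + (0.5/2)·(0.000000 + 0.000000) = 2.500000
u(1.5) ≈ 2.5000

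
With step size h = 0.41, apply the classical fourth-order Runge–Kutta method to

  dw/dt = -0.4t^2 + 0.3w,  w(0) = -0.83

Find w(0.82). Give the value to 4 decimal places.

RK4: k1 = f(t_n, w_n); k2 = f(t_n + h/2, w_n + (h/2)·k1); k3 = f(t_n + h/2, w_n + (h/2)·k2); k4 = f(t_n + h, w_n + h·k3); w_{n+1} = w_n + (h/6)·(k1 + 2k2 + 2k3 + k4).
t=0.000000, w=-0.830000:
  k1 = f(0.000000, -0.830000) = -0.249000
  k2 = f(0.205000, -0.881045) = -0.281123
  k3 = f(0.205000, -0.887630) = -0.283099
  k4 = f(0.410000, -0.946071) = -0.351061
  w ← -0.830000 + (0.41/6)·(k1 + 2k2 + 2k3 + k4) = -0.948115
t=0.410000, w=-0.948115:
  k1 = f(0.410000, -0.948115) = -0.351674
  k2 = f(0.615000, -1.020208) = -0.457352
  k3 = f(0.615000, -1.041872) = -0.463852
  k4 = f(0.820000, -1.138294) = -0.610448
  w ← -0.948115 + (0.41/6)·(k1 + 2k2 + 2k3 + k4) = -1.139758
w(0.82) ≈ -1.1398

-1.1398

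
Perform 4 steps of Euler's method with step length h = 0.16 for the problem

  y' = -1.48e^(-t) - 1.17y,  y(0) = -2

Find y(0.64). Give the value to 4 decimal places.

Euler: y_{n+1} = y_n + h·f(t_n, y_n).
t=0.000000, y=-2.000000: f=0.860000 → y ← -2.000000 + 0.16·0.860000 = -1.862400
t=0.160000, y=-1.862400: f=0.917835 → y ← -1.862400 + 0.16·0.917835 = -1.715546
t=0.320000, y=-1.715546: f=0.932489 → y ← -1.715546 + 0.16·0.932489 = -1.566348
t=0.480000, y=-1.566348: f=0.916828 → y ← -1.566348 + 0.16·0.916828 = -1.419656
y(0.64) ≈ -1.4197

-1.4197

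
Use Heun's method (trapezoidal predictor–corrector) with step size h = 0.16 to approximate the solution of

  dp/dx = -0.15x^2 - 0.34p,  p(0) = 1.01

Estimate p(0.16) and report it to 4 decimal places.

Heun: k1 = f(x_n, p_n); k2 = f(x_n + h, p_n + h·k1); p_{n+1} = p_n + (h/2)·(k1 + k2).
x=0.000000, p=1.010000:
  k1 = f(0.000000, 1.010000) = -0.343400
  k2 = f(0.160000, 0.955056) = -0.328559
  p ← 1.010000 + (0.16/2)·(-0.343400 + (-0.328559)) = 0.956243
p(0.16) ≈ 0.9562

0.9562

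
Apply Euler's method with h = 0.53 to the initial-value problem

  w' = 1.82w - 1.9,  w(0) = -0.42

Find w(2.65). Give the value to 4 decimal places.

-41.8009

Euler: w_{n+1} = w_n + h·f(x_n, w_n).
x=0.000000, w=-0.420000: f=-2.664400 → w ← -0.420000 + 0.53·(-2.664400) = -1.832132
x=0.530000, w=-1.832132: f=-5.234480 → w ← -1.832132 + 0.53·(-5.234480) = -4.606407
x=1.060000, w=-4.606407: f=-10.283660 → w ← -4.606407 + 0.53·(-10.283660) = -10.056746
x=1.590000, w=-10.056746: f=-20.203278 → w ← -10.056746 + 0.53·(-20.203278) = -20.764484
x=2.120000, w=-20.764484: f=-39.691360 → w ← -20.764484 + 0.53·(-39.691360) = -41.800905
w(2.65) ≈ -41.8009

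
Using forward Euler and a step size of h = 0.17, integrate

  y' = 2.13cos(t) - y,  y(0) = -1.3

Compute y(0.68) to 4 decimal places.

0.4353

Euler: y_{n+1} = y_n + h·f(t_n, y_n).
t=0.000000, y=-1.300000: f=3.430000 → y ← -1.300000 + 0.17·3.430000 = -0.716900
t=0.170000, y=-0.716900: f=2.816196 → y ← -0.716900 + 0.17·2.816196 = -0.238147
t=0.340000, y=-0.238147: f=2.246214 → y ← -0.238147 + 0.17·2.246214 = 0.143710
t=0.510000, y=0.143710: f=1.715236 → y ← 0.143710 + 0.17·1.715236 = 0.435300
y(0.68) ≈ 0.4353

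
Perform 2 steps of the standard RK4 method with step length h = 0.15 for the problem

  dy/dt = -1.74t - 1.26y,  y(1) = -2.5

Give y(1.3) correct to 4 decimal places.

-2.2171

RK4: k1 = f(t_n, y_n); k2 = f(t_n + h/2, y_n + (h/2)·k1); k3 = f(t_n + h/2, y_n + (h/2)·k2); k4 = f(t_n + h, y_n + h·k3); y_{n+1} = y_n + (h/6)·(k1 + 2k2 + 2k3 + k4).
t=1.000000, y=-2.500000:
  k1 = f(1.000000, -2.500000) = 1.410000
  k2 = f(1.075000, -2.394250) = 1.146255
  k3 = f(1.075000, -2.414031) = 1.171179
  k4 = f(1.150000, -2.324323) = 0.927647
  y ← -2.500000 + (0.15/6)·(k1 + 2k2 + 2k3 + k4) = -2.325687
t=1.150000, y=-2.325687:
  k1 = f(1.150000, -2.325687) = 0.929366
  k2 = f(1.225000, -2.255985) = 0.711041
  k3 = f(1.225000, -2.272359) = 0.731672
  k4 = f(1.300000, -2.215936) = 0.530080
  y ← -2.325687 + (0.15/6)·(k1 + 2k2 + 2k3 + k4) = -2.217065
y(1.3) ≈ -2.2171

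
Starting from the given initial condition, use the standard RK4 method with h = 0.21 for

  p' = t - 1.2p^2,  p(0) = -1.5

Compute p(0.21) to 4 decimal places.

-2.3771

RK4: k1 = f(t_n, p_n); k2 = f(t_n + h/2, p_n + (h/2)·k1); k3 = f(t_n + h/2, p_n + (h/2)·k2); k4 = f(t_n + h, p_n + h·k3); p_{n+1} = p_n + (h/6)·(k1 + 2k2 + 2k3 + k4).
t=0.000000, p=-1.500000:
  k1 = f(0.000000, -1.500000) = -2.700000
  k2 = f(0.105000, -1.783500) = -3.712047
  k3 = f(0.105000, -1.889765) = -4.180454
  k4 = f(0.210000, -2.377895) = -6.575263
  p ← -1.500000 + (0.21/6)·(k1 + 2k2 + 2k3 + k4) = -2.377109
p(0.21) ≈ -2.3771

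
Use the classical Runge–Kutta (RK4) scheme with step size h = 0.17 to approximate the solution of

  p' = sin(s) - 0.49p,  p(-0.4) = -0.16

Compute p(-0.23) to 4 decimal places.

RK4: k1 = f(s_n, p_n); k2 = f(s_n + h/2, p_n + (h/2)·k1); k3 = f(s_n + h/2, p_n + (h/2)·k2); k4 = f(s_n + h, p_n + h·k3); p_{n+1} = p_n + (h/6)·(k1 + 2k2 + 2k3 + k4).
s=-0.400000, p=-0.160000:
  k1 = f(-0.400000, -0.160000) = -0.311018
  k2 = f(-0.315000, -0.186437) = -0.218463
  k3 = f(-0.315000, -0.178569) = -0.222318
  k4 = f(-0.230000, -0.197794) = -0.131058
  p ← -0.160000 + (0.17/6)·(k1 + 2k2 + 2k3 + k4) = -0.197503
p(-0.23) ≈ -0.1975

-0.1975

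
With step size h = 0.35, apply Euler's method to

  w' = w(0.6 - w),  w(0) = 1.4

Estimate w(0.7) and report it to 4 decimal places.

Euler: w_{n+1} = w_n + h·f(x_n, w_n).
x=0.000000, w=1.400000: f=-1.120000 → w ← 1.400000 + 0.35·(-1.120000) = 1.008000
x=0.350000, w=1.008000: f=-0.411264 → w ← 1.008000 + 0.35·(-0.411264) = 0.864058
w(0.7) ≈ 0.8641

0.8641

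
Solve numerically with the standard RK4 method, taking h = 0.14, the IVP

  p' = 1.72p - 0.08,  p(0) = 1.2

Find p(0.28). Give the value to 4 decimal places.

1.9136

RK4: k1 = f(x_n, p_n); k2 = f(x_n + h/2, p_n + (h/2)·k1); k3 = f(x_n + h/2, p_n + (h/2)·k2); k4 = f(x_n + h, p_n + h·k3); p_{n+1} = p_n + (h/6)·(k1 + 2k2 + 2k3 + k4).
x=0.000000, p=1.200000:
  k1 = f(0.000000, 1.200000) = 1.984000
  k2 = f(0.070000, 1.338880) = 2.222874
  k3 = f(0.070000, 1.355601) = 2.251634
  k4 = f(0.140000, 1.515229) = 2.526193
  p ← 1.200000 + (0.14/6)·(k1 + 2k2 + 2k3 + k4) = 1.514048
x=0.140000, p=1.514048:
  k1 = f(0.140000, 1.514048) = 2.524163
  k2 = f(0.210000, 1.690740) = 2.828072
  k3 = f(0.210000, 1.712013) = 2.864663
  k4 = f(0.280000, 1.915101) = 3.213974
  p ← 1.514048 + (0.14/6)·(k1 + 2k2 + 2k3 + k4) = 1.913599
p(0.28) ≈ 1.9136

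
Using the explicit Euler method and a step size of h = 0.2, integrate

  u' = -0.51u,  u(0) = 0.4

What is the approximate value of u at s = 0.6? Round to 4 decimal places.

0.2897

Euler: u_{n+1} = u_n + h·f(s_n, u_n).
s=0.000000, u=0.400000: f=-0.204000 → u ← 0.400000 + 0.2·(-0.204000) = 0.359200
s=0.200000, u=0.359200: f=-0.183192 → u ← 0.359200 + 0.2·(-0.183192) = 0.322562
s=0.400000, u=0.322562: f=-0.164506 → u ← 0.322562 + 0.2·(-0.164506) = 0.289660
u(0.6) ≈ 0.2897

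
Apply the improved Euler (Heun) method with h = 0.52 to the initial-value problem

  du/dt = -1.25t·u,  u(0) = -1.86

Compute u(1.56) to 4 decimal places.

-0.4672

Heun: k1 = f(t_n, u_n); k2 = f(t_n + h, u_n + h·k1); u_{n+1} = u_n + (h/2)·(k1 + k2).
t=0.000000, u=-1.860000:
  k1 = f(0.000000, -1.860000) = 0.000000
  k2 = f(0.520000, -1.860000) = 1.209000
  u ← -1.860000 + (0.52/2)·(0.000000 + 1.209000) = -1.545660
t=0.520000, u=-1.545660:
  k1 = f(0.520000, -1.545660) = 1.004679
  k2 = f(1.040000, -1.023227) = 1.330195
  u ← -1.545660 + (0.52/2)·(1.004679 + 1.330195) = -0.938593
t=1.040000, u=-0.938593:
  k1 = f(1.040000, -0.938593) = 1.220171
  k2 = f(1.560000, -0.304104) = 0.593003
  u ← -0.938593 + (0.52/2)·(1.220171 + 0.593003) = -0.467168
u(1.56) ≈ -0.4672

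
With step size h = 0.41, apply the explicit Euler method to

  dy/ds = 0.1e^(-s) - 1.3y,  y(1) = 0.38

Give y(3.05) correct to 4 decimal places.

Euler: y_{n+1} = y_n + h·f(s_n, y_n).
s=1.000000, y=0.380000: f=-0.457212 → y ← 0.380000 + 0.41·(-0.457212) = 0.192543
s=1.410000, y=0.192543: f=-0.225892 → y ← 0.192543 + 0.41·(-0.225892) = 0.099927
s=1.820000, y=0.099927: f=-0.113703 → y ← 0.099927 + 0.41·(-0.113703) = 0.053309
s=2.230000, y=0.053309: f=-0.058549 → y ← 0.053309 + 0.41·(-0.058549) = 0.029304
s=2.640000, y=0.029304: f=-0.030959 → y ← 0.029304 + 0.41·(-0.030959) = 0.016611
y(3.05) ≈ 0.0166

0.0166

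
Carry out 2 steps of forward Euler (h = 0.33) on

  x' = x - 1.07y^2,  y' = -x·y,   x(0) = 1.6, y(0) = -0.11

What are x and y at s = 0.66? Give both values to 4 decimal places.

Euler on (x,y): x_{n+1} = x_n + h·x', y_{n+1} = y_n + h·y'.
0.000000: (1.600000, -0.110000); f=(1.587053, 0.176000) → (2.123727, -0.051920)
0.330000: (2.123727, -0.051920); f=(2.120843, 0.110264) → (2.823606, -0.015533)
(x(0.66), y(0.66)) ≈ (2.8236, -0.0155)

2.8236, -0.0155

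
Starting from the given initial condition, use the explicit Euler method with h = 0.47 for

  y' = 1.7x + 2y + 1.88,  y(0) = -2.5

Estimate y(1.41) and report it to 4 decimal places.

-10.8506

Euler: y_{n+1} = y_n + h·f(x_n, y_n).
x=0.000000, y=-2.500000: f=-3.120000 → y ← -2.500000 + 0.47·(-3.120000) = -3.966400
x=0.470000, y=-3.966400: f=-5.253800 → y ← -3.966400 + 0.47·(-5.253800) = -6.435686
x=0.940000, y=-6.435686: f=-9.393372 → y ← -6.435686 + 0.47·(-9.393372) = -10.850571
y(1.41) ≈ -10.8506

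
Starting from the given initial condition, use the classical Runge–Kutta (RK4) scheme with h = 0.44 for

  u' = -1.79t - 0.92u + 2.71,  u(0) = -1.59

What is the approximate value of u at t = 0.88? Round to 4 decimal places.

RK4: k1 = f(t_n, u_n); k2 = f(t_n + h/2, u_n + (h/2)·k1); k3 = f(t_n + h/2, u_n + (h/2)·k2); k4 = f(t_n + h, u_n + h·k3); u_{n+1} = u_n + (h/6)·(k1 + 2k2 + 2k3 + k4).
t=0.000000, u=-1.590000:
  k1 = f(0.000000, -1.590000) = 4.172800
  k2 = f(0.220000, -0.671984) = 2.934425
  k3 = f(0.220000, -0.944426) = 3.185072
  k4 = f(0.440000, -0.188568) = 2.095883
  u ← -1.590000 + (0.44/6)·(k1 + 2k2 + 2k3 + k4) = -0.232770
t=0.440000, u=-0.232770:
  k1 = f(0.440000, -0.232770) = 2.136549
  k2 = f(0.660000, 0.237270) = 1.310311
  k3 = f(0.660000, 0.055498) = 1.477542
  k4 = f(0.880000, 0.417348) = 0.750840
  u ← -0.232770 + (0.44/6)·(k1 + 2k2 + 2k3 + k4) = 0.387857
u(0.88) ≈ 0.3879

0.3879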